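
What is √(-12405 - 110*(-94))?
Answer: I*√2065 ≈ 45.442*I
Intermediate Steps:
√(-12405 - 110*(-94)) = √(-12405 + 10340) = √(-2065) = I*√2065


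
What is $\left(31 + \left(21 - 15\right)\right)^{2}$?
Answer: $1369$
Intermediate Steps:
$\left(31 + \left(21 - 15\right)\right)^{2} = \left(31 + 6\right)^{2} = 37^{2} = 1369$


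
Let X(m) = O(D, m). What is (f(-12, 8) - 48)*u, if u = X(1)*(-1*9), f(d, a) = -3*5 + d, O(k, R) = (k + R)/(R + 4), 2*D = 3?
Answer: 675/2 ≈ 337.50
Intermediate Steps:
D = 3/2 (D = (½)*3 = 3/2 ≈ 1.5000)
O(k, R) = (R + k)/(4 + R)
X(m) = (3/2 + m)/(4 + m) (X(m) = (m + 3/2)/(4 + m) = (3/2 + m)/(4 + m))
f(d, a) = -15 + d
u = -9/2 (u = ((3/2 + 1)/(4 + 1))*(-1*9) = ((5/2)/5)*(-9) = ((⅕)*(5/2))*(-9) = (½)*(-9) = -9/2 ≈ -4.5000)
(f(-12, 8) - 48)*u = ((-15 - 12) - 48)*(-9/2) = (-27 - 48)*(-9/2) = -75*(-9/2) = 675/2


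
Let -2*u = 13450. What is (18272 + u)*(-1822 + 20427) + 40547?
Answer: 214872482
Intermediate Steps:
u = -6725 (u = -1/2*13450 = -6725)
(18272 + u)*(-1822 + 20427) + 40547 = (18272 - 6725)*(-1822 + 20427) + 40547 = 11547*18605 + 40547 = 214831935 + 40547 = 214872482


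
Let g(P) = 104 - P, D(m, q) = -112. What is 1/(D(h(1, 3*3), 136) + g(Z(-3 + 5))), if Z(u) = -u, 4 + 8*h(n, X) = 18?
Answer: -⅙ ≈ -0.16667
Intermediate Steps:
h(n, X) = 7/4 (h(n, X) = -½ + (⅛)*18 = -½ + 9/4 = 7/4)
1/(D(h(1, 3*3), 136) + g(Z(-3 + 5))) = 1/(-112 + (104 - (-1)*(-3 + 5))) = 1/(-112 + (104 - (-1)*2)) = 1/(-112 + (104 - 1*(-2))) = 1/(-112 + (104 + 2)) = 1/(-112 + 106) = 1/(-6) = -⅙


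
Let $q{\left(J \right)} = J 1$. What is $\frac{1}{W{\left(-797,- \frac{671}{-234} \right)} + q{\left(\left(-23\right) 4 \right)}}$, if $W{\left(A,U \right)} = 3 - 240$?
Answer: $- \frac{1}{329} \approx -0.0030395$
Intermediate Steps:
$W{\left(A,U \right)} = -237$
$q{\left(J \right)} = J$
$\frac{1}{W{\left(-797,- \frac{671}{-234} \right)} + q{\left(\left(-23\right) 4 \right)}} = \frac{1}{-237 - 92} = \frac{1}{-329} = - \frac{1}{329}$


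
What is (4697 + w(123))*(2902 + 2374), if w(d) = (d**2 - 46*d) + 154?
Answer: 75562872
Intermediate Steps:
w(d) = 154 + d**2 - 46*d
(4697 + w(123))*(2902 + 2374) = (4697 + (154 + 123**2 - 46*123))*(2902 + 2374) = (4697 + (154 + 15129 - 5658))*5276 = (4697 + 9625)*5276 = 14322*5276 = 75562872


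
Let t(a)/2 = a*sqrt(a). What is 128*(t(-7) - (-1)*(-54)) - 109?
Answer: -7021 - 1792*I*sqrt(7) ≈ -7021.0 - 4741.2*I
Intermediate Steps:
t(a) = 2*a**(3/2) (t(a) = 2*(a*sqrt(a)) = 2*a**(3/2))
128*(t(-7) - (-1)*(-54)) - 109 = 128*(2*(-7)**(3/2) - (-1)*(-54)) - 109 = 128*(2*(-7*I*sqrt(7)) - 1*54) - 109 = 128*(-14*I*sqrt(7) - 54) - 109 = 128*(-54 - 14*I*sqrt(7)) - 109 = (-6912 - 1792*I*sqrt(7)) - 109 = -7021 - 1792*I*sqrt(7)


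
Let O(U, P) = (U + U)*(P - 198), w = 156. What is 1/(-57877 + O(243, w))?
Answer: -1/78289 ≈ -1.2773e-5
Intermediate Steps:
O(U, P) = 2*U*(-198 + P) (O(U, P) = (2*U)*(-198 + P) = 2*U*(-198 + P))
1/(-57877 + O(243, w)) = 1/(-57877 + 2*243*(-198 + 156)) = 1/(-57877 + 2*243*(-42)) = 1/(-57877 - 20412) = 1/(-78289) = -1/78289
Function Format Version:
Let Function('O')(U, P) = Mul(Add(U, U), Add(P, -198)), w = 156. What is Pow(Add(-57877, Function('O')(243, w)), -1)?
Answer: Rational(-1, 78289) ≈ -1.2773e-5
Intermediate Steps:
Function('O')(U, P) = Mul(2, U, Add(-198, P)) (Function('O')(U, P) = Mul(Mul(2, U), Add(-198, P)) = Mul(2, U, Add(-198, P)))
Pow(Add(-57877, Function('O')(243, w)), -1) = Pow(Add(-57877, Mul(2, 243, Add(-198, 156))), -1) = Pow(Add(-57877, Mul(2, 243, -42)), -1) = Pow(Add(-57877, -20412), -1) = Pow(-78289, -1) = Rational(-1, 78289)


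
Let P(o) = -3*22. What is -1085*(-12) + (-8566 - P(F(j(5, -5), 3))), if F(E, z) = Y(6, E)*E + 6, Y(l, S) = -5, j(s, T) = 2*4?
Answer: 4520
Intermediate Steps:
j(s, T) = 8
F(E, z) = 6 - 5*E (F(E, z) = -5*E + 6 = 6 - 5*E)
P(o) = -66
-1085*(-12) + (-8566 - P(F(j(5, -5), 3))) = -1085*(-12) + (-8566 - 1*(-66)) = 13020 + (-8566 + 66) = 13020 - 8500 = 4520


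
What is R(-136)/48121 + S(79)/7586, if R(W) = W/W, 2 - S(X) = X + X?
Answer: -3749645/182522953 ≈ -0.020543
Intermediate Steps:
S(X) = 2 - 2*X (S(X) = 2 - (X + X) = 2 - 2*X)
R(W) = 1
R(-136)/48121 + S(79)/7586 = 1/48121 + (2 - 2*79)/7586 = 1*(1/48121) + (2 - 158)*(1/7586) = 1/48121 - 156*1/7586 = 1/48121 - 78/3793 = -3749645/182522953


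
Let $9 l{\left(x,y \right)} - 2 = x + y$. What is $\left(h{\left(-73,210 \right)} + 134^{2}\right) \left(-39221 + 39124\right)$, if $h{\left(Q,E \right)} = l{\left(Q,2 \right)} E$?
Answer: $-1585562$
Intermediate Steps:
$l{\left(x,y \right)} = \frac{2}{9} + \frac{x}{9} + \frac{y}{9}$ ($l{\left(x,y \right)} = \frac{2}{9} + \frac{x + y}{9} = \frac{2}{9} + \left(\frac{x}{9} + \frac{y}{9}\right) = \frac{2}{9} + \frac{x}{9} + \frac{y}{9}$)
$h{\left(Q,E \right)} = E \left(\frac{4}{9} + \frac{Q}{9}\right)$ ($h{\left(Q,E \right)} = \left(\frac{2}{9} + \frac{Q}{9} + \frac{1}{9} \cdot 2\right) E = \left(\frac{2}{9} + \frac{Q}{9} + \frac{2}{9}\right) E = \left(\frac{4}{9} + \frac{Q}{9}\right) E = E \left(\frac{4}{9} + \frac{Q}{9}\right)$)
$\left(h{\left(-73,210 \right)} + 134^{2}\right) \left(-39221 + 39124\right) = \left(\frac{1}{9} \cdot 210 \left(4 - 73\right) + 134^{2}\right) \left(-39221 + 39124\right) = \left(\frac{1}{9} \cdot 210 \left(-69\right) + 17956\right) \left(-97\right) = \left(-1610 + 17956\right) \left(-97\right) = 16346 \left(-97\right) = -1585562$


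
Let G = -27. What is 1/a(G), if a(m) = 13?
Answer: 1/13 ≈ 0.076923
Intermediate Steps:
1/a(G) = 1/13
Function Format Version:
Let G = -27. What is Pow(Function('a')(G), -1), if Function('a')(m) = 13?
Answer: Rational(1, 13) ≈ 0.076923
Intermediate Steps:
Pow(Function('a')(G), -1) = Pow(13, -1) = Rational(1, 13)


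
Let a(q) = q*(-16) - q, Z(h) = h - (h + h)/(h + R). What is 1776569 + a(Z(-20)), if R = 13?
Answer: 12439043/7 ≈ 1.7770e+6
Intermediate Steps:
Z(h) = h - 2*h/(13 + h) (Z(h) = h - (h + h)/(h + 13) = h - 2*h/(13 + h))
a(q) = -17*q (a(q) = -16*q - q = -17*q)
1776569 + a(Z(-20)) = 1776569 - (-340)*(11 - 20)/(13 - 20) = 1776569 - (-340)*(-9)/(-7) = 1776569 - (-340)*(-1)*(-9)/7 = 1776569 - 17*(-180/7) = 1776569 + 3060/7 = 12439043/7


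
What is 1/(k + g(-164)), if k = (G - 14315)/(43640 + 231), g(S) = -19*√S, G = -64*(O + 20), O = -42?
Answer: -566242997/113948011996413 + 73137256358*I*√41/113948011996413 ≈ -4.9693e-6 + 0.0041098*I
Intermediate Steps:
G = 1408 (G = -64*(-42 + 20) = -64*(-22) = 1408)
k = -12907/43871 (k = (1408 - 14315)/(43640 + 231) = -12907/43871 ≈ -0.29420)
1/(k + g(-164)) = 1/(-12907/43871 - 38*I*√41)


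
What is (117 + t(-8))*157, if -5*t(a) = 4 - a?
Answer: 89961/5 ≈ 17992.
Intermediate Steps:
t(a) = -4/5 + a/5 (t(a) = -(4 - a)/5 = -4/5 + a/5)
(117 + t(-8))*157 = (117 + (-4/5 + (1/5)*(-8)))*157 = (117 + (-4/5 - 8/5))*157 = (117 - 12/5)*157 = (573/5)*157 = 89961/5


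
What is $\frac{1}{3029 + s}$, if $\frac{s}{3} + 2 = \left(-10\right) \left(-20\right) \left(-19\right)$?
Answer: $- \frac{1}{8377} \approx -0.00011937$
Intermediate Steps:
$s = -11406$ ($s = -6 + 3 \left(-10\right) \left(-20\right) \left(-19\right) = -6 + 3 \cdot 200 \left(-19\right) = -6 + 3 \left(-3800\right) = -6 - 11400 = -11406$)
$\frac{1}{3029 + s} = \frac{1}{3029 - 11406} = \frac{1}{-8377} = - \frac{1}{8377}$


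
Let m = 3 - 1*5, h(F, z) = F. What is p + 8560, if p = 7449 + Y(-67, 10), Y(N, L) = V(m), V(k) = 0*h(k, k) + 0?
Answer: 16009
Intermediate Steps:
m = -2 (m = 3 - 5 = -2)
V(k) = 0 (V(k) = 0*k + 0 = 0 + 0 = 0)
Y(N, L) = 0
p = 7449 (p = 7449 + 0 = 7449)
p + 8560 = 7449 + 8560 = 16009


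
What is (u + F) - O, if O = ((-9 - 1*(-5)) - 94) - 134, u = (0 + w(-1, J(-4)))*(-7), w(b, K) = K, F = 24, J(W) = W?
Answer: 284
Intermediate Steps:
u = 28 (u = (0 - 4)*(-7) = -4*(-7) = 28)
O = -232 (O = ((-9 + 5) - 94) - 134 = (-4 - 94) - 134 = -98 - 134 = -232)
(u + F) - O = (28 + 24) - 1*(-232) = 52 + 232 = 284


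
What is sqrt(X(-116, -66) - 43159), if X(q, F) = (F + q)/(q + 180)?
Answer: I*sqrt(2762358)/8 ≈ 207.75*I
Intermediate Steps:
X(q, F) = (F + q)/(180 + q)
sqrt(X(-116, -66) - 43159) = sqrt((-66 - 116)/(180 - 116) - 43159) = sqrt(-182/64 - 43159) = sqrt((1/64)*(-182) - 43159) = sqrt(-91/32 - 43159) = sqrt(-1381179/32) = I*sqrt(2762358)/8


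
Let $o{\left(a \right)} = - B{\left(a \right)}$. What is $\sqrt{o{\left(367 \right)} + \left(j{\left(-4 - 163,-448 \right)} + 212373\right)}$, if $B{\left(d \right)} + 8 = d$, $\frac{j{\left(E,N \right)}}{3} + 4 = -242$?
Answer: $2 \sqrt{52819} \approx 459.65$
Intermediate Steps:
$j{\left(E,N \right)} = -738$ ($j{\left(E,N \right)} = -12 + 3 \left(-242\right) = -12 - 726 = -738$)
$B{\left(d \right)} = -8 + d$
$o{\left(a \right)} = 8 - a$ ($o{\left(a \right)} = - (-8 + a) = 8 - a$)
$\sqrt{o{\left(367 \right)} + \left(j{\left(-4 - 163,-448 \right)} + 212373\right)} = \sqrt{\left(8 - 367\right) + \left(-738 + 212373\right)} = \sqrt{\left(8 - 367\right) + 211635} = \sqrt{-359 + 211635} = \sqrt{211276} = 2 \sqrt{52819}$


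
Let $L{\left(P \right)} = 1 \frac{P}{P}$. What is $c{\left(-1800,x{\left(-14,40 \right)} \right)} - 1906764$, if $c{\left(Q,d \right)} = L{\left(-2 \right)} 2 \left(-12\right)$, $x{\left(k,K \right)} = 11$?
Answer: $-1906788$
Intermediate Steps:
$L{\left(P \right)} = 1$ ($L{\left(P \right)} = 1 \cdot 1 = 1$)
$c{\left(Q,d \right)} = -24$ ($c{\left(Q,d \right)} = 1 \cdot 2 \left(-12\right) = 2 \left(-12\right) = -24$)
$c{\left(-1800,x{\left(-14,40 \right)} \right)} - 1906764 = -24 - 1906764 = -1906788$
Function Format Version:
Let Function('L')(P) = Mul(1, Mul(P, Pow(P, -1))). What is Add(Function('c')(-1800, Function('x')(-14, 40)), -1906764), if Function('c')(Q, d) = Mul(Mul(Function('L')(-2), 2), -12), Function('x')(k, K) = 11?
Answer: -1906788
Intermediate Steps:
Function('L')(P) = 1 (Function('L')(P) = Mul(1, 1) = 1)
Function('c')(Q, d) = -24 (Function('c')(Q, d) = Mul(Mul(1, 2), -12) = Mul(2, -12) = -24)
Add(Function('c')(-1800, Function('x')(-14, 40)), -1906764) = Add(-24, -1906764) = -1906788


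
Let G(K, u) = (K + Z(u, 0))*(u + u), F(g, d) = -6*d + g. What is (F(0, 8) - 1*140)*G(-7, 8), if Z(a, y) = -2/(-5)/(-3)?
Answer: 321856/15 ≈ 21457.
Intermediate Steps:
Z(a, y) = -2/15 (Z(a, y) = -2*(-1/5)*(-1/3) = (2/5)*(-1/3) = -2/15)
F(g, d) = g - 6*d
G(K, u) = 2*u*(-2/15 + K) (G(K, u) = (K - 2/15)*(u + u) = (-2/15 + K)*(2*u) = 2*u*(-2/15 + K))
(F(0, 8) - 1*140)*G(-7, 8) = ((0 - 6*8) - 1*140)*((2/15)*8*(-2 + 15*(-7))) = ((0 - 48) - 140)*((2/15)*8*(-2 - 105)) = (-48 - 140)*((2/15)*8*(-107)) = -188*(-1712/15) = 321856/15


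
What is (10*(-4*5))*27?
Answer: -5400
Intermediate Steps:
(10*(-4*5))*27 = (10*(-20))*27 = -200*27 = -5400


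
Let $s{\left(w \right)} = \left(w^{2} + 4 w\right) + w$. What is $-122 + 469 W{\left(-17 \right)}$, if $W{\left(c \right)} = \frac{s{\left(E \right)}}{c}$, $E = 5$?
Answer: $- \frac{25524}{17} \approx -1501.4$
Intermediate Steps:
$s{\left(w \right)} = w^{2} + 5 w$
$W{\left(c \right)} = \frac{50}{c}$ ($W{\left(c \right)} = \frac{5 \left(5 + 5\right)}{c} = \frac{5 \cdot 10}{c} = \frac{50}{c}$)
$-122 + 469 W{\left(-17 \right)} = -122 + 469 \frac{50}{-17} = -122 + 469 \cdot 50 \left(- \frac{1}{17}\right) = -122 + 469 \left(- \frac{50}{17}\right) = -122 - \frac{23450}{17} = - \frac{25524}{17}$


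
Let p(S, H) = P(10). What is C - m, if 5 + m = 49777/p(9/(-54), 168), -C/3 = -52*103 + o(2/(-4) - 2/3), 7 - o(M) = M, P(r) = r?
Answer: 55354/5 ≈ 11071.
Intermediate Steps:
o(M) = 7 - M
C = 32087/2 (C = -3*(-52*103 + (7 - (2/(-4) - 2/3))) = -3*(-5356 + (7 - (2*(-1/4) - 2*1/3))) = -3*(-5356 + (7 - (-1/2 - 2/3))) = -3*(-5356 + (7 - 1*(-7/6))) = -3*(-5356 + (7 + 7/6)) = -3*(-5356 + 49/6) = -3*(-32087/6) = 32087/2 ≈ 16044.)
p(S, H) = 10
m = 49727/10 (m = -5 + 49777/10 = 49727/10 ≈ 4972.7)
C - m = 32087/2 - 1*49727/10 = 32087/2 - 49727/10 = 55354/5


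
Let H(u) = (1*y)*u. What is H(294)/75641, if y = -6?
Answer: -1764/75641 ≈ -0.023321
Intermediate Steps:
H(u) = -6*u (H(u) = (1*(-6))*u = -6*u)
H(294)/75641 = -6*294/75641 = -1764*1/75641 = -1764/75641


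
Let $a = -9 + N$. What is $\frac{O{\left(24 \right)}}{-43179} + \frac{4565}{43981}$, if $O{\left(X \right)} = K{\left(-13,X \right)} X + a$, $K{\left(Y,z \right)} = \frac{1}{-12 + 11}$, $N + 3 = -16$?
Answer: $\frac{199399147}{1899055599} \approx 0.105$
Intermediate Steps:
$N = -19$ ($N = -3 - 16 = -19$)
$K{\left(Y,z \right)} = -1$ ($K{\left(Y,z \right)} = \frac{1}{-1} = -1$)
$a = -28$ ($a = -9 - 19 = -28$)
$O{\left(X \right)} = -28 - X$ ($O{\left(X \right)} = - X - 28 = -28 - X$)
$\frac{O{\left(24 \right)}}{-43179} + \frac{4565}{43981} = \frac{-28 - 24}{-43179} + \frac{4565}{43981} = \left(-28 - 24\right) \left(- \frac{1}{43179}\right) + 4565 \cdot \frac{1}{43981} = \left(-52\right) \left(- \frac{1}{43179}\right) + \frac{4565}{43981} = \frac{52}{43179} + \frac{4565}{43981} = \frac{199399147}{1899055599}$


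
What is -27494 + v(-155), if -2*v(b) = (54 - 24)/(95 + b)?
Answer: -109975/4 ≈ -27494.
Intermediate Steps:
v(b) = -15/(95 + b) (v(b) = -(54 - 24)/(2*(95 + b)) = -15/(95 + b))
-27494 + v(-155) = -27494 - 15/(95 - 155) = -27494 - 15/(-60) = -27494 - 15*(-1/60) = -27494 + 1/4 = -109975/4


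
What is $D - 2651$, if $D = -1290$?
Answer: $-3941$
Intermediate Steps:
$D - 2651 = -1290 - 2651 = -3941$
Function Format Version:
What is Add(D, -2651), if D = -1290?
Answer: -3941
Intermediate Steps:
Add(D, -2651) = Add(-1290, -2651) = -3941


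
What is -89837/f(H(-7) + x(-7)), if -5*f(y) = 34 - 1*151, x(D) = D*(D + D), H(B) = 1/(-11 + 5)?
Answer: -449185/117 ≈ -3839.2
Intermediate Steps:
H(B) = -1/6 (H(B) = 1/(-6) = -1/6)
x(D) = 2*D**2 (x(D) = D*(2*D) = 2*D**2)
f(y) = 117/5 (f(y) = -(34 - 1*151)/5 = -(34 - 151)/5 = -1/5*(-117) = 117/5)
-89837/f(H(-7) + x(-7)) = -89837/117/5 = -89837*5/117 = -449185/117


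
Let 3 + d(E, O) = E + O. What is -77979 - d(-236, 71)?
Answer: -77811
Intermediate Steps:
d(E, O) = -3 + E + O (d(E, O) = -3 + (E + O) = -3 + E + O)
-77979 - d(-236, 71) = -77979 - (-3 - 236 + 71) = -77979 - 1*(-168) = -77979 + 168 = -77811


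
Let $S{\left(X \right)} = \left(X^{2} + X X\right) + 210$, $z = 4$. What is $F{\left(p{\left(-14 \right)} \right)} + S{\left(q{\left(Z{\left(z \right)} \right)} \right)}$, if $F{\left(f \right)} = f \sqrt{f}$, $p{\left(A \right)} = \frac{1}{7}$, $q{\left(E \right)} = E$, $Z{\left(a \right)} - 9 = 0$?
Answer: $372 + \frac{\sqrt{7}}{49} \approx 372.05$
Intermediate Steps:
$Z{\left(a \right)} = 9$ ($Z{\left(a \right)} = 9 + 0 = 9$)
$p{\left(A \right)} = \frac{1}{7}$
$S{\left(X \right)} = 210 + 2 X^{2}$ ($S{\left(X \right)} = \left(X^{2} + X^{2}\right) + 210 = 2 X^{2} + 210 = 210 + 2 X^{2}$)
$F{\left(f \right)} = f^{\frac{3}{2}}$
$F{\left(p{\left(-14 \right)} \right)} + S{\left(q{\left(Z{\left(z \right)} \right)} \right)} = \left(\frac{1}{7}\right)^{\frac{3}{2}} + \left(210 + 2 \cdot 9^{2}\right) = \frac{\sqrt{7}}{49} + \left(210 + 2 \cdot 81\right) = \frac{\sqrt{7}}{49} + \left(210 + 162\right) = \frac{\sqrt{7}}{49} + 372 = 372 + \frac{\sqrt{7}}{49}$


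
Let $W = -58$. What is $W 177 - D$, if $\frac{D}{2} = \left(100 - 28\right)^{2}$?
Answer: $-20634$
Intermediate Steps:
$D = 10368$ ($D = 2 \left(100 - 28\right)^{2} = 2 \cdot 72^{2} = 2 \cdot 5184 = 10368$)
$W 177 - D = \left(-58\right) 177 - 10368 = -10266 - 10368 = -20634$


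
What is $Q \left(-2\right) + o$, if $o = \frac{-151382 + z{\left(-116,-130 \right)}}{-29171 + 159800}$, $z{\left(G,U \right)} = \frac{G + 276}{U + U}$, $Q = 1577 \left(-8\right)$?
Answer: $\frac{42846434090}{1698177} \approx 25231.0$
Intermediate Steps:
$Q = -12616$
$z{\left(G,U \right)} = \frac{276 + G}{2 U}$
$o = - \frac{1967974}{1698177}$ ($o = \frac{-151382 + \frac{276 - 116}{2 \left(-130\right)}}{-29171 + 159800} = \frac{-151382 + \frac{1}{2} \left(- \frac{1}{130}\right) 160}{130629} = \left(-151382 - \frac{8}{13}\right) \frac{1}{130629} = \left(- \frac{1967974}{13}\right) \frac{1}{130629} = - \frac{1967974}{1698177} \approx -1.1589$)
$Q \left(-2\right) + o = \left(-12616\right) \left(-2\right) - \frac{1967974}{1698177} = 25232 - \frac{1967974}{1698177} = \frac{42846434090}{1698177}$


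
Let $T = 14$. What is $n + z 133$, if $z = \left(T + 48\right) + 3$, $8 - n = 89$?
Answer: $8564$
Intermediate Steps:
$n = -81$ ($n = 8 - 89 = -81$)
$z = 65$ ($z = \left(14 + 48\right) + 3 = 62 + 3 = 65$)
$n + z 133 = -81 + 65 \cdot 133 = -81 + 8645 = 8564$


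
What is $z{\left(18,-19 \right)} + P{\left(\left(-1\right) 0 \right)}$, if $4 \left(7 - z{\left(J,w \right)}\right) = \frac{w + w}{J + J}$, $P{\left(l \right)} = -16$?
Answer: $- \frac{629}{72} \approx -8.7361$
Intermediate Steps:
$z{\left(J,w \right)} = 7 - \frac{w}{4 J}$ ($z{\left(J,w \right)} = 7 - \frac{\left(w + w\right) \frac{1}{J + J}}{4} = 7 - \frac{2 w \frac{1}{2 J}}{4} = 7 - \frac{w \frac{1}{J}}{4} = 7 - \frac{w}{4 J}$)
$z{\left(18,-19 \right)} + P{\left(\left(-1\right) 0 \right)} = \left(7 - - \frac{19}{4 \cdot 18}\right) - 16 = \left(7 - \left(- \frac{19}{4}\right) \frac{1}{18}\right) - 16 = \left(7 + \frac{19}{72}\right) - 16 = \frac{523}{72} - 16 = - \frac{629}{72}$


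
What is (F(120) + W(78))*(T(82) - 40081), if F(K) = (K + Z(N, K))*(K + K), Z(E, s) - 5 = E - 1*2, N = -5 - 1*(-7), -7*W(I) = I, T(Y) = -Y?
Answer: -8431097286/7 ≈ -1.2044e+9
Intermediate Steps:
W(I) = -I/7
N = 2 (N = -5 + 7 = 2)
Z(E, s) = 3 + E (Z(E, s) = 5 + (E - 1*2) = 5 + (E - 2) = 5 + (-2 + E) = 3 + E)
F(K) = 2*K*(5 + K) (F(K) = (K + (3 + 2))*(K + K) = (K + 5)*(2*K) = (5 + K)*(2*K) = 2*K*(5 + K))
(F(120) + W(78))*(T(82) - 40081) = (2*120*(5 + 120) - ⅐*78)*(-1*82 - 40081) = (2*120*125 - 78/7)*(-82 - 40081) = (30000 - 78/7)*(-40163) = (209922/7)*(-40163) = -8431097286/7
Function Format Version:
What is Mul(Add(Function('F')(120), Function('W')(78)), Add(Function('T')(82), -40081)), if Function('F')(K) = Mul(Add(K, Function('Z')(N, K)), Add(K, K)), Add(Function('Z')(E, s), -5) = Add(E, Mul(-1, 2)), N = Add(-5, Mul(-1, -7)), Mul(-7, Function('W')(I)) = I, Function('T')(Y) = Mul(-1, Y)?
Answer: Rational(-8431097286, 7) ≈ -1.2044e+9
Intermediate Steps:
Function('W')(I) = Mul(Rational(-1, 7), I)
N = 2 (N = Add(-5, 7) = 2)
Function('Z')(E, s) = Add(3, E) (Function('Z')(E, s) = Add(5, Add(E, Mul(-1, 2))) = Add(5, Add(E, -2)) = Add(5, Add(-2, E)) = Add(3, E))
Function('F')(K) = Mul(2, K, Add(5, K)) (Function('F')(K) = Mul(Add(K, Add(3, 2)), Add(K, K)) = Mul(Add(K, 5), Mul(2, K)) = Mul(Add(5, K), Mul(2, K)) = Mul(2, K, Add(5, K)))
Mul(Add(Function('F')(120), Function('W')(78)), Add(Function('T')(82), -40081)) = Mul(Add(Mul(2, 120, Add(5, 120)), Mul(Rational(-1, 7), 78)), Add(Mul(-1, 82), -40081)) = Mul(Add(Mul(2, 120, 125), Rational(-78, 7)), Add(-82, -40081)) = Mul(Add(30000, Rational(-78, 7)), -40163) = Mul(Rational(209922, 7), -40163) = Rational(-8431097286, 7)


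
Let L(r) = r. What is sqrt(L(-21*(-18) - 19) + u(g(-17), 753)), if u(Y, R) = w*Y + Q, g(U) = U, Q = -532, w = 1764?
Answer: I*sqrt(30161) ≈ 173.67*I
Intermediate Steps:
u(Y, R) = -532 + 1764*Y (u(Y, R) = 1764*Y - 532 = -532 + 1764*Y)
sqrt(L(-21*(-18) - 19) + u(g(-17), 753)) = sqrt((-21*(-18) - 19) + (-532 + 1764*(-17))) = sqrt((378 - 19) + (-532 - 29988)) = sqrt(359 - 30520) = sqrt(-30161) = I*sqrt(30161)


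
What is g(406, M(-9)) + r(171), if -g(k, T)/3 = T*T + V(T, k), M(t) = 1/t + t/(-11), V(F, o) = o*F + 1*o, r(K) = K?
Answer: -6239029/3267 ≈ -1909.7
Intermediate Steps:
V(F, o) = o + F*o (V(F, o) = F*o + o = o + F*o)
M(t) = 1/t - t/11 (M(t) = 1/t + t*(-1/11) = 1/t - t/11)
g(k, T) = -3*T**2 - 3*k*(1 + T) (g(k, T) = -3*(T*T + k*(1 + T)) = -3*(T**2 + k*(1 + T)) = -3*T**2 - 3*k*(1 + T))
g(406, M(-9)) + r(171) = (-3*(1/(-9) - 1/11*(-9))**2 - 3*406*(1 + (1/(-9) - 1/11*(-9)))) + 171 = (-3*(-1/9 + 9/11)**2 - 3*406*(1 + (-1/9 + 9/11))) + 171 = (-3*(70/99)**2 - 3*406*(1 + 70/99)) + 171 = (-3*4900/9801 - 3*406*169/99) + 171 = (-4900/3267 - 68614/33) + 171 = -6797686/3267 + 171 = -6239029/3267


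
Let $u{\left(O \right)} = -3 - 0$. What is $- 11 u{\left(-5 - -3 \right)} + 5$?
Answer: $38$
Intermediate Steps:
$u{\left(O \right)} = -3$ ($u{\left(O \right)} = -3 + 0 = -3$)
$- 11 u{\left(-5 - -3 \right)} + 5 = \left(-11\right) \left(-3\right) + 5 = 33 + 5 = 38$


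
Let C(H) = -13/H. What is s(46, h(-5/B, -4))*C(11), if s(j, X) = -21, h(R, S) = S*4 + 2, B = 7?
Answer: 273/11 ≈ 24.818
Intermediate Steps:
h(R, S) = 2 + 4*S (h(R, S) = 4*S + 2 = 2 + 4*S)
s(46, h(-5/B, -4))*C(11) = -(-273)/11 = -21*(-13/11) = 273/11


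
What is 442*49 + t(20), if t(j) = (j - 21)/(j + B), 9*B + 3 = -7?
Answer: 3681851/170 ≈ 21658.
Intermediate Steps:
B = -10/9 (B = -⅓ + (⅑)*(-7) = -⅓ - 7/9 = -10/9 ≈ -1.1111)
t(j) = (-21 + j)/(-10/9 + j) (t(j) = (j - 21)/(j - 10/9) = (-21 + j)/(-10/9 + j))
442*49 + t(20) = 442*49 + 9*(-21 + 20)/(-10 + 9*20) = 21658 + 9*(-1)/(-10 + 180) = 21658 + 9*(-1)/170 = 21658 + 9*(1/170)*(-1) = 21658 - 9/170 = 3681851/170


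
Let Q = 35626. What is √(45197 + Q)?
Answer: √80823 ≈ 284.29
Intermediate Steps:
√(45197 + Q) = √(45197 + 35626) = √80823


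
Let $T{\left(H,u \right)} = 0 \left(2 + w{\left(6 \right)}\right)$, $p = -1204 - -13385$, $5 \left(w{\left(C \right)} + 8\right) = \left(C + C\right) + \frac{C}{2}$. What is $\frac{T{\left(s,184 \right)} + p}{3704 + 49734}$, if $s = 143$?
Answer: $\frac{12181}{53438} \approx 0.22795$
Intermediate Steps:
$w{\left(C \right)} = -8 + \frac{C}{2}$ ($w{\left(C \right)} = -8 + \frac{\left(C + C\right) + \frac{C}{2}}{5} = -8 + \frac{2 C + C \frac{1}{2}}{5} = -8 + \frac{2 C + \frac{C}{2}}{5} = -8 + \frac{\frac{5}{2} C}{5} = -8 + \frac{C}{2}$)
$p = 12181$ ($p = -1204 + 13385 = 12181$)
$T{\left(H,u \right)} = 0$ ($T{\left(H,u \right)} = 0 \left(2 + \left(-8 + \frac{1}{2} \cdot 6\right)\right) = 0 \left(2 + \left(-8 + 3\right)\right) = 0 \left(2 - 5\right) = 0 \left(-3\right) = 0$)
$\frac{T{\left(s,184 \right)} + p}{3704 + 49734} = \frac{0 + 12181}{3704 + 49734} = \frac{12181}{53438}$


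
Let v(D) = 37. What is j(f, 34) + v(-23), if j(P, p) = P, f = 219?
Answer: 256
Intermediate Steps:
j(f, 34) + v(-23) = 219 + 37 = 256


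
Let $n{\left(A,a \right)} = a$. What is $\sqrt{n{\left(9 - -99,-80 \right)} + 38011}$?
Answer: $\sqrt{37931} \approx 194.76$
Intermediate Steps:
$\sqrt{n{\left(9 - -99,-80 \right)} + 38011} = \sqrt{-80 + 38011} = \sqrt{37931}$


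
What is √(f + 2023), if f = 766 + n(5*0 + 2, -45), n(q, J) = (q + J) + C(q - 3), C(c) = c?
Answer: 3*√305 ≈ 52.393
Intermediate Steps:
n(q, J) = -3 + J + 2*q (n(q, J) = (q + J) + (q - 3) = (J + q) + (-3 + q) = -3 + J + 2*q)
f = 722 (f = 766 + (-3 - 45 + 2*(5*0 + 2)) = 766 + (-3 - 45 + 2*(0 + 2)) = 766 + (-3 - 45 + 2*2) = 766 + (-3 - 45 + 4) = 766 - 44 = 722)
√(f + 2023) = √(722 + 2023) = √2745 = 3*√305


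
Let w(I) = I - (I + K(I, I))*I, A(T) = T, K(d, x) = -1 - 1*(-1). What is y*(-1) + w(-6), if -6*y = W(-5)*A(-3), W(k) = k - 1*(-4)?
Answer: -83/2 ≈ -41.500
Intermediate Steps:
K(d, x) = 0 (K(d, x) = -1 + 1 = 0)
W(k) = 4 + k (W(k) = k + 4 = 4 + k)
y = -1/2 (y = -(4 - 5)*(-3)/6 = -(-1)*(-3)/6 = -1/6*3 = -1/2 ≈ -0.50000)
w(I) = I - I**2 (w(I) = I - (I + 0)*I = I - I*I = I - I**2)
y*(-1) + w(-6) = -1/2*(-1) - 6*(1 - 1*(-6)) = 1/2 - 6*(1 + 6) = 1/2 - 6*7 = 1/2 - 42 = -83/2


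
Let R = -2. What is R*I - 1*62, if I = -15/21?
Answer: -424/7 ≈ -60.571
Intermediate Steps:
I = -5/7 (I = -15*1/21 = -5/7 ≈ -0.71429)
R*I - 1*62 = -2*(-5/7) - 1*62 = 10/7 - 62 = -424/7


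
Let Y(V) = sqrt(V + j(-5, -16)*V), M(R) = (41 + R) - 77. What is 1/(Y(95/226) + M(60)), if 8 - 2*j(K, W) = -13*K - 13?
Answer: 1808/44057 - I*sqrt(450870)/132171 ≈ 0.041038 - 0.0050803*I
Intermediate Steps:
M(R) = -36 + R
j(K, W) = 21/2 + 13*K/2 (j(K, W) = 4 - (-13*K - 13)/2 = 4 - (-13 - 13*K)/2 = 4 + (13/2 + 13*K/2) = 21/2 + 13*K/2)
Y(V) = sqrt(21)*sqrt(-V) (Y(V) = sqrt(V + (21/2 + (13/2)*(-5))*V) = sqrt(V + (21/2 - 65/2)*V) = sqrt(V - 22*V) = sqrt(-21*V) = sqrt(21)*sqrt(-V))
1/(Y(95/226) + M(60)) = 1/(sqrt(21)*sqrt(-95/226) + (-36 + 60)) = 1/(sqrt(21)*sqrt(-95/226) + 24) = 1/(sqrt(21)*(I*sqrt(21470)/226) + 24) = 1/(I*sqrt(450870)/226 + 24) = 1/(24 + I*sqrt(450870)/226)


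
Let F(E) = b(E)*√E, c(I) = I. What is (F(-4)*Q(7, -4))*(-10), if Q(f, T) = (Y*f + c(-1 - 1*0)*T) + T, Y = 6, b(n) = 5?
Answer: -4200*I ≈ -4200.0*I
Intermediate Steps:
F(E) = 5*√E
Q(f, T) = 6*f (Q(f, T) = (6*f + (-1 - 1*0)*T) + T = (6*f + (-1 + 0)*T) + T = (6*f - T) + T = (-T + 6*f) + T = 6*f)
(F(-4)*Q(7, -4))*(-10) = ((5*√(-4))*(6*7))*(-10) = ((5*(2*I))*42)*(-10) = ((10*I)*42)*(-10) = (420*I)*(-10) = -4200*I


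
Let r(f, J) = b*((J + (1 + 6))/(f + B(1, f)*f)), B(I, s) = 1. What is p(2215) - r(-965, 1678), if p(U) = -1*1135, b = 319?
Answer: -330607/386 ≈ -856.50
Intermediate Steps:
p(U) = -1135
r(f, J) = 319*(7 + J)/(2*f) (r(f, J) = 319*((J + (1 + 6))/(f + 1*f)) = 319*((J + 7)/(f + f)) = 319*((7 + J)/((2*f))) = 319*((7 + J)*(1/(2*f))) = 319*((7 + J)/(2*f)) = 319*(7 + J)/(2*f))
p(2215) - r(-965, 1678) = -1135 - 319*(7 + 1678)/(2*(-965)) = -1135 - 319*(-1)*1685/(2*965) = -1135 - 1*(-107503/386) = -1135 + 107503/386 = -330607/386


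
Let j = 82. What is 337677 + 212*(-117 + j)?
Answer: 330257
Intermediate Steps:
337677 + 212*(-117 + j) = 337677 + 212*(-117 + 82) = 337677 + 212*(-35) = 337677 - 7420 = 330257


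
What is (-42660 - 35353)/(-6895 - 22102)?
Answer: 78013/28997 ≈ 2.6904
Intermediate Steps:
(-42660 - 35353)/(-6895 - 22102) = -78013/(-28997) = -78013*(-1/28997) = 78013/28997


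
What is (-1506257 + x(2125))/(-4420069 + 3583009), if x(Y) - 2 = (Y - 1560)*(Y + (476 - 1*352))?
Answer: 23557/83706 ≈ 0.28143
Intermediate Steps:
x(Y) = 2 + (-1560 + Y)*(124 + Y) (x(Y) = 2 + (Y - 1560)*(Y + (476 - 1*352)) = 2 + (-1560 + Y)*(Y + (476 - 352)) = 2 + (-1560 + Y)*(Y + 124) = 2 + (-1560 + Y)*(124 + Y))
(-1506257 + x(2125))/(-4420069 + 3583009) = (-1506257 + (-193438 + 2125² - 1436*2125))/(-4420069 + 3583009) = (-1506257 + (-193438 + 4515625 - 3051500))/(-837060) = (-1506257 + 1270687)*(-1/837060) = -235570*(-1/837060) = 23557/83706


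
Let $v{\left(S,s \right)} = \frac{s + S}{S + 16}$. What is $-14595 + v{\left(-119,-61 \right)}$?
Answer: $- \frac{1503105}{103} \approx -14593.0$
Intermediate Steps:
$v{\left(S,s \right)} = \frac{S + s}{16 + S}$
$-14595 + v{\left(-119,-61 \right)} = -14595 + \frac{-119 - 61}{16 - 119} = -14595 + \frac{1}{-103} \left(-180\right) = -14595 - - \frac{180}{103} = -14595 + \frac{180}{103} = - \frac{1503105}{103}$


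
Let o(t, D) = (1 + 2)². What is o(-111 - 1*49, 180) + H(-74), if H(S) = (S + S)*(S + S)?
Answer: 21913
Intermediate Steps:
o(t, D) = 9 (o(t, D) = 3² = 9)
H(S) = 4*S² (H(S) = (2*S)*(2*S) = 4*S²)
o(-111 - 1*49, 180) + H(-74) = 9 + 4*(-74)² = 9 + 4*5476 = 9 + 21904 = 21913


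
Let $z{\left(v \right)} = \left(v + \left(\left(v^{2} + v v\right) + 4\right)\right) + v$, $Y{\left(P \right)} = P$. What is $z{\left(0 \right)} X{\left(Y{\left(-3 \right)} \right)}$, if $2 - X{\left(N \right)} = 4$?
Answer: $-8$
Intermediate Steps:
$X{\left(N \right)} = -2$ ($X{\left(N \right)} = 2 - 4 = -2$)
$z{\left(v \right)} = 4 + 2 v + 2 v^{2}$ ($z{\left(v \right)} = \left(v + \left(\left(v^{2} + v^{2}\right) + 4\right)\right) + v = \left(v + \left(2 v^{2} + 4\right)\right) + v = \left(v + \left(4 + 2 v^{2}\right)\right) + v = \left(4 + v + 2 v^{2}\right) + v = 4 + 2 v + 2 v^{2}$)
$z{\left(0 \right)} X{\left(Y{\left(-3 \right)} \right)} = \left(4 + 2 \cdot 0 + 2 \cdot 0^{2}\right) \left(-2\right) = \left(4 + 0 + 2 \cdot 0\right) \left(-2\right) = \left(4 + 0 + 0\right) \left(-2\right) = 4 \left(-2\right) = -8$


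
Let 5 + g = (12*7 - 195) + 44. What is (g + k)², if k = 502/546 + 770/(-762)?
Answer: 6247350280900/1202078241 ≈ 5197.1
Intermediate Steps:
g = -72 (g = -5 + ((12*7 - 195) + 44) = -5 + ((84 - 195) + 44) = -5 + (-111 + 44) = -5 - 67 = -72)
k = -3158/34671 (k = 502*(1/546) + 770*(-1/762) = 251/273 - 385/381 = -3158/34671 ≈ -0.091085)
(g + k)² = (-72 - 3158/34671)² = (-2499470/34671)² = 6247350280900/1202078241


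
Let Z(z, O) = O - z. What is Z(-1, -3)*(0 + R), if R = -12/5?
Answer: 24/5 ≈ 4.8000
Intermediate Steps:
R = -12/5 (R = -12*⅕ = -12/5 ≈ -2.4000)
Z(-1, -3)*(0 + R) = (-3 - 1*(-1))*(0 - 12/5) = (-3 + 1)*(-12/5) = -2*(-12/5) = 24/5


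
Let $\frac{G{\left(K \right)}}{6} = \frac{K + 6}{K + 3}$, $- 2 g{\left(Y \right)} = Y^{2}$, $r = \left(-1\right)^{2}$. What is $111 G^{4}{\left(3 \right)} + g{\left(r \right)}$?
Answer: $\frac{1456541}{2} \approx 7.2827 \cdot 10^{5}$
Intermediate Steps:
$r = 1$
$g{\left(Y \right)} = - \frac{Y^{2}}{2}$
$G{\left(K \right)} = \frac{6 \left(6 + K\right)}{3 + K}$ ($G{\left(K \right)} = 6 \frac{K + 6}{K + 3} = 6 \frac{6 + K}{3 + K} = \frac{6 \left(6 + K\right)}{3 + K}$)
$111 G^{4}{\left(3 \right)} + g{\left(r \right)} = 111 \left(\frac{6 \left(6 + 3\right)}{3 + 3}\right)^{4} - \frac{1^{2}}{2} = 111 \left(6 \cdot \frac{1}{6} \cdot 9\right)^{4} - \frac{1}{2} = 111 \cdot 9^{4} - \frac{1}{2} = 111 \cdot 6561 - \frac{1}{2} = 728271 - \frac{1}{2} = \frac{1456541}{2}$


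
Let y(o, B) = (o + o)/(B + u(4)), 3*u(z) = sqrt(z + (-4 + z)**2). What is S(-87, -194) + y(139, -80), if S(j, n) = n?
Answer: -23503/119 ≈ -197.50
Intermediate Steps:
u(z) = sqrt(z + (-4 + z)**2)/3
y(o, B) = 2*o/(2/3 + B) (y(o, B) = (o + o)/(B + sqrt(4 + (-4 + 4)**2)/3) = (2*o)/(B + sqrt(4 + 0**2)/3) = (2*o)/(B + sqrt(4 + 0)/3) = (2*o)/(B + sqrt(4)/3) = (2*o)/(B + (1/3)*2) = (2*o)/(B + 2/3) = (2*o)/(2/3 + B) = 2*o/(2/3 + B))
S(-87, -194) + y(139, -80) = -194 + 6*139/(2 + 3*(-80)) = -194 + 6*139/(2 - 240) = -194 + 6*139/(-238) = -194 + 6*139*(-1/238) = -194 - 417/119 = -23503/119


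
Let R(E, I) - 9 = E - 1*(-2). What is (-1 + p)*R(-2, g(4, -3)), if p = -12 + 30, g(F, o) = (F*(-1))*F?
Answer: 153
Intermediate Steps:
g(F, o) = -F² (g(F, o) = (-F)*F = -F²)
R(E, I) = 11 + E (R(E, I) = 9 + (E - 1*(-2)) = 9 + (E + 2) = 9 + (2 + E) = 11 + E)
p = 18
(-1 + p)*R(-2, g(4, -3)) = (-1 + 18)*(11 - 2) = 17*9 = 153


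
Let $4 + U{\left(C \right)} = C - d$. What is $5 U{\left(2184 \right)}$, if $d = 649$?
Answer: $7655$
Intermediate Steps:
$U{\left(C \right)} = -653 + C$ ($U{\left(C \right)} = -4 + \left(C - 649\right) = -4 + \left(-649 + C\right) = -653 + C$)
$5 U{\left(2184 \right)} = 5 \left(-653 + 2184\right) = 5 \cdot 1531 = 7655$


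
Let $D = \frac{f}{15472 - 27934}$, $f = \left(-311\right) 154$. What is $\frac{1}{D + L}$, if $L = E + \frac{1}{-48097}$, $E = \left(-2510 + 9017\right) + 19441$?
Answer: $\frac{299692407}{7777570349464} \approx 3.8533 \cdot 10^{-5}$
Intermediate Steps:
$f = -47894$
$E = 25948$ ($E = 6507 + 19441 = 25948$)
$D = \frac{23947}{6231}$ ($D = - \frac{47894}{15472 - 27934} = - \frac{47894}{-12462} = \left(-47894\right) \left(- \frac{1}{12462}\right) = \frac{23947}{6231} \approx 3.8432$)
$L = \frac{1248020955}{48097}$ ($L = 25948 + \frac{1}{-48097} = 25948 - \frac{1}{48097} = \frac{1248020955}{48097} \approx 25948.0$)
$\frac{1}{D + L} = \frac{1}{\frac{23947}{6231} + \frac{1248020955}{48097}} = \frac{1}{\frac{7777570349464}{299692407}} = \frac{299692407}{7777570349464}$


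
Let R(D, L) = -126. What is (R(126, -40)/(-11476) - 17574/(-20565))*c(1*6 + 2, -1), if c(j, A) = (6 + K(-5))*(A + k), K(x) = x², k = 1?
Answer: 0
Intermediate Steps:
c(j, A) = 31 + 31*A (c(j, A) = (6 + (-5)²)*(A + 1) = (6 + 25)*(1 + A) = 31*(1 + A) = 31 + 31*A)
(R(126, -40)/(-11476) - 17574/(-20565))*c(1*6 + 2, -1) = (-126/(-11476) - 17574/(-20565))*(31 + 31*(-1)) = (-126*(-1/11476) - 17574*(-1/20565))*(31 - 31) = (63/5738 + 5858/6855)*0 = (34045069/39333990)*0 = 0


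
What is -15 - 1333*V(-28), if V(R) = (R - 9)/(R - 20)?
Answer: -50041/48 ≈ -1042.5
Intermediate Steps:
V(R) = (-9 + R)/(-20 + R)
-15 - 1333*V(-28) = -15 - 1333*(-9 - 28)/(-20 - 28) = -15 - 1333*(-37)/(-48) = -15 - (-1333)*(-37)/48 = -15 - 1333*37/48 = -15 - 49321/48 = -50041/48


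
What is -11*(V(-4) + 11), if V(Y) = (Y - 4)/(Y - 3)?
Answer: -935/7 ≈ -133.57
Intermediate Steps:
V(Y) = (-4 + Y)/(-3 + Y)
-11*(V(-4) + 11) = -11*((-4 - 4)/(-3 - 4) + 11) = -11*(-8/(-7) + 11) = -11*(-⅐*(-8) + 11) = -11*(8/7 + 11) = -11*85/7 = -935/7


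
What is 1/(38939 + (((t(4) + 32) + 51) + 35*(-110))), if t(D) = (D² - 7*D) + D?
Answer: 1/35164 ≈ 2.8438e-5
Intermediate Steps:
t(D) = D² - 6*D
1/(38939 + (((t(4) + 32) + 51) + 35*(-110))) = 1/(38939 + (((4*(-6 + 4) + 32) + 51) + 35*(-110))) = 1/(38939 + (((4*(-2) + 32) + 51) - 3850)) = 1/(38939 + (((-8 + 32) + 51) - 3850)) = 1/(38939 + ((24 + 51) - 3850)) = 1/(38939 + (75 - 3850)) = 1/(38939 - 3775) = 1/35164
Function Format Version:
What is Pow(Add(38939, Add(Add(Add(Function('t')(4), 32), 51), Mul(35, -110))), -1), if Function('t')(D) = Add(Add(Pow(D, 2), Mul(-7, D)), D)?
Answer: Rational(1, 35164) ≈ 2.8438e-5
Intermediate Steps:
Function('t')(D) = Add(Pow(D, 2), Mul(-6, D))
Pow(Add(38939, Add(Add(Add(Function('t')(4), 32), 51), Mul(35, -110))), -1) = Pow(Add(38939, Add(Add(Add(Mul(4, Add(-6, 4)), 32), 51), Mul(35, -110))), -1) = Pow(Add(38939, Add(Add(Add(Mul(4, -2), 32), 51), -3850)), -1) = Pow(Add(38939, Add(Add(Add(-8, 32), 51), -3850)), -1) = Pow(Add(38939, Add(Add(24, 51), -3850)), -1) = Pow(Add(38939, Add(75, -3850)), -1) = Pow(Add(38939, -3775), -1) = Pow(35164, -1) = Rational(1, 35164)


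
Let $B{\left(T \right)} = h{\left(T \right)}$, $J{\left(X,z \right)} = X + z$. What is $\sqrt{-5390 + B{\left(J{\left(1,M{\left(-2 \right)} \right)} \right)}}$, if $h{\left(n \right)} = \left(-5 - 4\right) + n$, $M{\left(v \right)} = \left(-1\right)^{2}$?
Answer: $i \sqrt{5397} \approx 73.464 i$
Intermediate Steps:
$M{\left(v \right)} = 1$
$h{\left(n \right)} = -9 + n$
$B{\left(T \right)} = -9 + T$
$\sqrt{-5390 + B{\left(J{\left(1,M{\left(-2 \right)} \right)} \right)}} = \sqrt{-5390 + \left(-9 + \left(1 + 1\right)\right)} = \sqrt{-5390 + \left(-9 + 2\right)} = \sqrt{-5390 - 7} = \sqrt{-5397} = i \sqrt{5397}$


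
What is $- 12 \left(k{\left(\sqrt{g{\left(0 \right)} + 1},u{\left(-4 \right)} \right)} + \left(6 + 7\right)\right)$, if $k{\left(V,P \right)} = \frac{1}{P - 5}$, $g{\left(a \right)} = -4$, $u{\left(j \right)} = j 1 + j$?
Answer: $- \frac{2016}{13} \approx -155.08$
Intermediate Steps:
$u{\left(j \right)} = 2 j$ ($u{\left(j \right)} = j + j = 2 j$)
$k{\left(V,P \right)} = \frac{1}{-5 + P}$
$- 12 \left(k{\left(\sqrt{g{\left(0 \right)} + 1},u{\left(-4 \right)} \right)} + \left(6 + 7\right)\right) = - 12 \left(\frac{1}{-5 + 2 \left(-4\right)} + \left(6 + 7\right)\right) = - 12 \left(\frac{1}{-5 - 8} + 13\right) = - 12 \left(\frac{1}{-13} + 13\right) = - 12 \left(- \frac{1}{13} + 13\right) = \left(-12\right) \frac{168}{13} = - \frac{2016}{13}$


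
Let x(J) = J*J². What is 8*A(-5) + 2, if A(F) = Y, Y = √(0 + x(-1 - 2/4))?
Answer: 2 + 6*I*√6 ≈ 2.0 + 14.697*I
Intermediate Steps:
x(J) = J³
Y = 3*I*√6/4 (Y = √(0 + (-1 - 2/4)³) = √(0 + (-1 - 2*¼)³) = √(0 + (-1 - ½)³) = √(0 + (-3/2)³) = √(0 - 27/8) = √(-27/8) = 3*I*√6/4 ≈ 1.8371*I)
A(F) = 3*I*√6/4
8*A(-5) + 2 = 8*(3*I*√6/4) + 2 = 6*I*√6 + 2 = 2 + 6*I*√6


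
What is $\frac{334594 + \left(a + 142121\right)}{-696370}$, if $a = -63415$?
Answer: $- \frac{41330}{69637} \approx -0.59351$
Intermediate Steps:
$\frac{334594 + \left(a + 142121\right)}{-696370} = \frac{334594 + \left(-63415 + 142121\right)}{-696370} = \left(334594 + 78706\right) \left(- \frac{1}{696370}\right) = 413300 \left(- \frac{1}{696370}\right) = - \frac{41330}{69637}$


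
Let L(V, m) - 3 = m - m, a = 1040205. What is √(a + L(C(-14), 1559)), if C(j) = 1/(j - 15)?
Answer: 4*√65013 ≈ 1019.9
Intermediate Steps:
C(j) = 1/(-15 + j)
L(V, m) = 3 (L(V, m) = 3 + (m - m) = 3 + 0 = 3)
√(a + L(C(-14), 1559)) = √(1040205 + 3) = √1040208 = 4*√65013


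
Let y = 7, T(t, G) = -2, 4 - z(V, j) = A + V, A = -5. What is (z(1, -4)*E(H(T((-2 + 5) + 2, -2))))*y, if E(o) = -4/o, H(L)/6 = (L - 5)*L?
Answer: -8/3 ≈ -2.6667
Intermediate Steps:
z(V, j) = 9 - V (z(V, j) = 4 - (-5 + V) = 4 + (5 - V) = 9 - V)
H(L) = 6*L*(-5 + L) (H(L) = 6*((L - 5)*L) = 6*((-5 + L)*L) = 6*(L*(-5 + L)) = 6*L*(-5 + L))
(z(1, -4)*E(H(T((-2 + 5) + 2, -2))))*y = ((9 - 1*1)*(-4*(-1/(12*(-5 - 2)))))*7 = ((9 - 1)*(-4/(6*(-2)*(-7))))*7 = (8*(-4/84))*7 = (8*(-4*1/84))*7 = (8*(-1/21))*7 = -8/21*7 = -8/3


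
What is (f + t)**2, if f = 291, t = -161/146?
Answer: 1791405625/21316 ≈ 84040.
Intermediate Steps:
t = -161/146 (t = -161*1/146 = -161/146 ≈ -1.1027)
(f + t)**2 = (291 - 161/146)**2 = (42325/146)**2 = 1791405625/21316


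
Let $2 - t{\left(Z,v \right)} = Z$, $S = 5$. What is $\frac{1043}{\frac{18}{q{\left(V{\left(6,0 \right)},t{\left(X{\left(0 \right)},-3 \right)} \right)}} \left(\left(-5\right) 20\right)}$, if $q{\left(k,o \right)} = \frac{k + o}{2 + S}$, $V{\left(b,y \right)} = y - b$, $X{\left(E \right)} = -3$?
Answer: $\frac{149}{1800} \approx 0.082778$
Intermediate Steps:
$t{\left(Z,v \right)} = 2 - Z$
$q{\left(k,o \right)} = \frac{k}{7} + \frac{o}{7}$ ($q{\left(k,o \right)} = \frac{k + o}{2 + 5} = \frac{k + o}{7} = \left(k + o\right) \frac{1}{7} = \frac{k}{7} + \frac{o}{7}$)
$\frac{1043}{\frac{18}{q{\left(V{\left(6,0 \right)},t{\left(X{\left(0 \right)},-3 \right)} \right)}} \left(\left(-5\right) 20\right)} = \frac{1043}{\frac{18}{\frac{0 - 6}{7} + \frac{2 - -3}{7}} \left(\left(-5\right) 20\right)} = \frac{1043}{\frac{18}{\frac{0 - 6}{7} + \frac{2 + 3}{7}} \left(-100\right)} = \frac{1043}{\frac{18}{\frac{1}{7} \left(-6\right) + \frac{1}{7} \cdot 5} \left(-100\right)} = \frac{1043}{\frac{18}{- \frac{6}{7} + \frac{5}{7}} \left(-100\right)} = \frac{1043}{\frac{18}{- \frac{1}{7}} \left(-100\right)} = \frac{1043}{18 \left(-7\right) \left(-100\right)} = \frac{1043}{\left(-126\right) \left(-100\right)} = \frac{1043}{12600} = 1043 \cdot \frac{1}{12600} = \frac{149}{1800}$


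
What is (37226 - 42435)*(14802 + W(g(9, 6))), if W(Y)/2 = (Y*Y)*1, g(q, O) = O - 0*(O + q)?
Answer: -77478666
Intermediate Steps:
g(q, O) = O (g(q, O) = O - 1*0 = O + 0 = O)
W(Y) = 2*Y² (W(Y) = 2*((Y*Y)*1) = 2*(Y²*1) = 2*Y²)
(37226 - 42435)*(14802 + W(g(9, 6))) = (37226 - 42435)*(14802 + 2*6²) = -5209*(14802 + 2*36) = -5209*(14802 + 72) = -5209*14874 = -77478666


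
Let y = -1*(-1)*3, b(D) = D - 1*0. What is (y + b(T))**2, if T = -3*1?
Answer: 0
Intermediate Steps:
T = -3
b(D) = D (b(D) = D + 0 = D)
y = 3 (y = 1*3 = 3)
(y + b(T))**2 = (3 - 3)**2 = 0**2 = 0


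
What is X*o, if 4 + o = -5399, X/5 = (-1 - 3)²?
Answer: -432240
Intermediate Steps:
X = 80 (X = 5*(-1 - 3)² = 5*(-4)² = 5*16 = 80)
o = -5403 (o = -4 - 5399 = -5403)
X*o = 80*(-5403) = -432240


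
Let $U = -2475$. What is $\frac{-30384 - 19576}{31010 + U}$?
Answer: $- \frac{9992}{5707} \approx -1.7508$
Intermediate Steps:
$\frac{-30384 - 19576}{31010 + U} = \frac{-30384 - 19576}{31010 - 2475} = \frac{-30384 - 19576}{28535} = \left(-30384 - 19576\right) \frac{1}{28535} = \left(-49960\right) \frac{1}{28535} = - \frac{9992}{5707}$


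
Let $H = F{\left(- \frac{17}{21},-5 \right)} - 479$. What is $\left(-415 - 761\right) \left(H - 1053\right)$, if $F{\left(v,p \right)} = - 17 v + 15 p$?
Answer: $1873648$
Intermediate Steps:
$H = - \frac{11345}{21}$ ($H = \left(- 17 \left(- \frac{17}{21}\right) + 15 \left(-5\right)\right) - 479 = \left(- 17 \left(\left(-17\right) \frac{1}{21}\right) - 75\right) - 479 = \left(\left(-17\right) \left(- \frac{17}{21}\right) - 75\right) - 479 = \left(\frac{289}{21} - 75\right) - 479 = - \frac{1286}{21} - 479 = - \frac{11345}{21} \approx -540.24$)
$\left(-415 - 761\right) \left(H - 1053\right) = \left(-415 - 761\right) \left(- \frac{11345}{21} - 1053\right) = \left(-1176\right) \left(- \frac{33458}{21}\right) = 1873648$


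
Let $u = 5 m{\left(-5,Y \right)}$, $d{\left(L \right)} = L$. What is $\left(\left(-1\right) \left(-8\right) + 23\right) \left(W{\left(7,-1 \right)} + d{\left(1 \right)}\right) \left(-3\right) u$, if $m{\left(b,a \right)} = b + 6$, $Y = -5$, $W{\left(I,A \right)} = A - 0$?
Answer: $0$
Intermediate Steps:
$W{\left(I,A \right)} = A$ ($W{\left(I,A \right)} = A + 0 = A$)
$m{\left(b,a \right)} = 6 + b$
$u = 5$ ($u = 5 \left(6 - 5\right) = 5 \cdot 1 = 5$)
$\left(\left(-1\right) \left(-8\right) + 23\right) \left(W{\left(7,-1 \right)} + d{\left(1 \right)}\right) \left(-3\right) u = \left(\left(-1\right) \left(-8\right) + 23\right) \left(-1 + 1\right) \left(-3\right) 5 = \left(8 + 23\right) 0 \left(-3\right) 5 = 31 \cdot 0 \left(-3\right) 5 = 0 \left(-3\right) 5 = 0 \cdot 5 = 0$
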